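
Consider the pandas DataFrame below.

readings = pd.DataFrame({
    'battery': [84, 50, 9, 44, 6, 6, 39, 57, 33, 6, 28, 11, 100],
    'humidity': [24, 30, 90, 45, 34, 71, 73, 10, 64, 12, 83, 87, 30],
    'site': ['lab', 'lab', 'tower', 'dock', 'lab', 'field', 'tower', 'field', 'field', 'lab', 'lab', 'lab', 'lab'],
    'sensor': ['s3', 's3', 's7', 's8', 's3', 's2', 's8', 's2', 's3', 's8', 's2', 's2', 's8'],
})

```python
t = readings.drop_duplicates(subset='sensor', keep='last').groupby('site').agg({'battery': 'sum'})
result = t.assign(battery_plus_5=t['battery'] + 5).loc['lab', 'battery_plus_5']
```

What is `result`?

116

drop duplicate sensor (keep=last):
    battery  humidity   site sensor
2         9        90  tower     s7
8        33        64  field     s3
11       11        87    lab     s2
12      100        30    lab     s8
group by site, sum of battery:
       battery
site          
field       33
lab        111
tower        9
add column battery_plus_5 = t['battery'] + 5:
       battery  battery_plus_5
site                          
field       33              38
lab        111             116
tower        9              14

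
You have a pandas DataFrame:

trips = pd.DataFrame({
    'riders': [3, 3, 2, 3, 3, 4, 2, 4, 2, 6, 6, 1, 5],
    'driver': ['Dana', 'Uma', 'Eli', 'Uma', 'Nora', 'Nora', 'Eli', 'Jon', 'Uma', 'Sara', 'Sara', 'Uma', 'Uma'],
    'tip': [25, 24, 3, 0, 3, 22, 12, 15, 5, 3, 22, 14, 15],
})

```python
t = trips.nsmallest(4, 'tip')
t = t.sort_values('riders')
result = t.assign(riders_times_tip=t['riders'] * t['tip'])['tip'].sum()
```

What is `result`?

take 4 rows with smallest tip:
   riders driver  tip
3       3    Uma    0
2       2    Eli    3
4       3   Nora    3
9       6   Sara    3
sort by riders:
   riders driver  tip
2       2    Eli    3
3       3    Uma    0
4       3   Nora    3
9       6   Sara    3
add column riders_times_tip = t['riders'] * t['tip']:
   riders driver  tip  riders_times_tip
2       2    Eli    3                 6
3       3    Uma    0                 0
4       3   Nora    3                 9
9       6   Sara    3                18

9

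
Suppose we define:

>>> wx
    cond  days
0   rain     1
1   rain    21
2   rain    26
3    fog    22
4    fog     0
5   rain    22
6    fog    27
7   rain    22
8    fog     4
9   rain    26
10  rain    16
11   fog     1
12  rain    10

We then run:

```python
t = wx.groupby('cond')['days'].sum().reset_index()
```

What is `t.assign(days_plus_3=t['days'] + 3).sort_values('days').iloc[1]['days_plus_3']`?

147

group by cond, sum of days:
cond
fog      54
rain    144
Name: days, dtype: int64
reset_index():
   cond  days
0   fog    54
1  rain   144
add column days_plus_3 = t['days'] + 3:
   cond  days  days_plus_3
0   fog    54           57
1  rain   144          147
sort by days:
   cond  days  days_plus_3
0   fog    54           57
1  rain   144          147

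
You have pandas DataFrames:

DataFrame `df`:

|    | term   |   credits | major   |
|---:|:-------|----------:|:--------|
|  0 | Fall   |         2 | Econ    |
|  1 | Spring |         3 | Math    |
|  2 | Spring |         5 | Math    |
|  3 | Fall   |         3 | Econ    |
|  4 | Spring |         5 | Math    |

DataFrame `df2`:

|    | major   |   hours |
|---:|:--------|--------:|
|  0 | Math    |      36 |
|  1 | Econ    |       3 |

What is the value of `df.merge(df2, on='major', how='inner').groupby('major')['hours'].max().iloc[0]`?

merge on 'major' (how='inner') → 5 rows:
     term  credits major  hours
0    Fall        2  Econ      3
1  Spring        3  Math     36
2  Spring        5  Math     36
3    Fall        3  Econ      3
4  Spring        5  Math     36
group by major, max of hours:
major
Econ     3
Math    36
Name: hours, dtype: int64
Reading off the value at position 0, we get 3.

3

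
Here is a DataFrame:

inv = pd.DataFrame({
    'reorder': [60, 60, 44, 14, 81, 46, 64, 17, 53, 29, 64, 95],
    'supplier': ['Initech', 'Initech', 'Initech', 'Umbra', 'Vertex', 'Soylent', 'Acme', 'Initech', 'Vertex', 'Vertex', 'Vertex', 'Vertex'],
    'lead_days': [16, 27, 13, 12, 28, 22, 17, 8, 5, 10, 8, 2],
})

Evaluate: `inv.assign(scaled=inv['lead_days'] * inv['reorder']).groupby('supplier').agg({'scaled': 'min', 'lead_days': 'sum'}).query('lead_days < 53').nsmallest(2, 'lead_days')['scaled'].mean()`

add column scaled = inv['lead_days'] * inv['reorder']:
    reorder supplier  lead_days  scaled
0        60  Initech         16     960
1        60  Initech         27    1620
2        44  Initech         13     572
3        14    Umbra         12     168
4        81   Vertex         28    2268
5        46  Soylent         22    1012
6        64     Acme         17    1088
7        17  Initech          8     136
8        53   Vertex          5     265
9        29   Vertex         10     290
10       64   Vertex          8     512
11       95   Vertex          2     190
group by supplier: min(scaled), sum(lead_days):
          scaled  lead_days
supplier                   
Acme        1088         17
Initech      136         64
Soylent     1012         22
Umbra        168         12
Vertex       190         53
filter rows where lead_days < 53:
          scaled  lead_days
supplier                   
Acme        1088         17
Soylent     1012         22
Umbra        168         12
take 2 rows with smallest lead_days:
          scaled  lead_days
supplier                   
Umbra        168         12
Acme        1088         17
So mean() = 628.0.

628.0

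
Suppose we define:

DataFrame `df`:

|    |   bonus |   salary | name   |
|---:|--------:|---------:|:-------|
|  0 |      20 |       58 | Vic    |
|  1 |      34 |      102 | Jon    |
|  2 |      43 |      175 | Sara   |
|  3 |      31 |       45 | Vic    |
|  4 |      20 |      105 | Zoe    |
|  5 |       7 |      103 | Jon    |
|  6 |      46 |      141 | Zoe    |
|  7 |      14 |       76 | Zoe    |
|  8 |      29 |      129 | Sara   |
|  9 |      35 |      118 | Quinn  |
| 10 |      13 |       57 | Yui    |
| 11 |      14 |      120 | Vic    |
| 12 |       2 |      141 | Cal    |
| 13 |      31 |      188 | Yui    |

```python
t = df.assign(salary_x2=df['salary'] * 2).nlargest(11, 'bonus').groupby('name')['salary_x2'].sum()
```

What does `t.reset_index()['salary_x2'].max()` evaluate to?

644

add column salary_x2 = df['salary'] * 2:
    bonus  salary   name  salary_x2
0      20      58    Vic        116
1      34     102    Jon        204
2      43     175   Sara        350
3      31      45    Vic         90
4      20     105    Zoe        210
5       7     103    Jon        206
6      46     141    Zoe        282
7      14      76    Zoe        152
8      29     129   Sara        258
9      35     118  Quinn        236
10     13      57    Yui        114
11     14     120    Vic        240
12      2     141    Cal        282
13     31     188    Yui        376
take 11 rows with largest bonus:
    bonus  salary   name  salary_x2
6      46     141    Zoe        282
2      43     175   Sara        350
9      35     118  Quinn        236
1      34     102    Jon        204
3      31      45    Vic         90
13     31     188    Yui        376
8      29     129   Sara        258
0      20      58    Vic        116
4      20     105    Zoe        210
7      14      76    Zoe        152
11     14     120    Vic        240
group by name, sum of salary_x2:
name
Jon      204
Quinn    236
Sara     608
Vic      446
Yui      376
Zoe      644
Name: salary_x2, dtype: int64
reset_index():
    name  salary_x2
0    Jon        204
1  Quinn        236
2   Sara        608
3    Vic        446
4    Yui        376
5    Zoe        644
Hence 644.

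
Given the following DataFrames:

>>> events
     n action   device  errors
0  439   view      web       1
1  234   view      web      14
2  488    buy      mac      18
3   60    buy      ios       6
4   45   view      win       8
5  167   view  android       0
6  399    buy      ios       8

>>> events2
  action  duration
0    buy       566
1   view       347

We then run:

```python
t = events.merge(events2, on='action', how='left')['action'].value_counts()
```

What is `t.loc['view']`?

4

merge on 'action' (how='left') → 7 rows:
     n action   device  errors  duration
0  439   view      web       1       347
1  234   view      web      14       347
2  488    buy      mac      18       566
3   60    buy      ios       6       566
4   45   view      win       8       347
5  167   view  android       0       347
6  399    buy      ios       8       566
value_counts of action:
action
view    4
buy     3
Name: count, dtype: int64
Hence 4.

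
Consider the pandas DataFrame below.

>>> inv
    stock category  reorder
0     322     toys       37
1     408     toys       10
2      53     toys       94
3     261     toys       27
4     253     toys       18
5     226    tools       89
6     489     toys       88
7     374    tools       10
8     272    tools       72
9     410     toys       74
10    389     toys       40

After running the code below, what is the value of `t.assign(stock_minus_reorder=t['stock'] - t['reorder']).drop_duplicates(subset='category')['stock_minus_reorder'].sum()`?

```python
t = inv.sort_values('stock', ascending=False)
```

sort by stock descending:
    stock category  reorder
6     489     toys       88
9     410     toys       74
1     408     toys       10
10    389     toys       40
7     374    tools       10
0     322     toys       37
8     272    tools       72
3     261     toys       27
4     253     toys       18
5     226    tools       89
2      53     toys       94
add column stock_minus_reorder = t['stock'] - t['reorder']:
    stock category  reorder  stock_minus_reorder
6     489     toys       88                  401
9     410     toys       74                  336
1     408     toys       10                  398
10    389     toys       40                  349
7     374    tools       10                  364
0     322     toys       37                  285
8     272    tools       72                  200
3     261     toys       27                  234
4     253     toys       18                  235
5     226    tools       89                  137
2      53     toys       94                  -41
drop duplicate category (keep=first):
   stock category  reorder  stock_minus_reorder
6    489     toys       88                  401
7    374    tools       10                  364
So sum() = 765.

765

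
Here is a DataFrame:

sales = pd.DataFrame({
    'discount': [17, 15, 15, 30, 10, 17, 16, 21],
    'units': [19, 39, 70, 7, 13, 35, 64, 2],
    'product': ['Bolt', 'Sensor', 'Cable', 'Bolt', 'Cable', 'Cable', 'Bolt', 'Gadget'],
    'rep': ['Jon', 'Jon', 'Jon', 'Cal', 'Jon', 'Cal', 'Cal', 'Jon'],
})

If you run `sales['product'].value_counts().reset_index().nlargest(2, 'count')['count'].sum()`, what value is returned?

6

value_counts of product:
product
Bolt      3
Cable     3
Sensor    1
Gadget    1
Name: count, dtype: int64
reset_index():
  product  count
0    Bolt      3
1   Cable      3
2  Sensor      1
3  Gadget      1
take 2 rows with largest count:
  product  count
0    Bolt      3
1   Cable      3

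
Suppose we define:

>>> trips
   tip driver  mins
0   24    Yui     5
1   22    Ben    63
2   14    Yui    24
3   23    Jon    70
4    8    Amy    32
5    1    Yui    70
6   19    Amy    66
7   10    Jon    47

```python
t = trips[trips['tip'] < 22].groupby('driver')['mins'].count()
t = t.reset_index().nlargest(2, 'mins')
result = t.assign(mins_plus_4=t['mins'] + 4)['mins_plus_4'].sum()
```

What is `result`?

filter rows where tip < 22:
   tip driver  mins
2   14    Yui    24
4    8    Amy    32
5    1    Yui    70
6   19    Amy    66
7   10    Jon    47
group by driver, count of mins:
driver
Amy    2
Jon    1
Yui    2
Name: mins, dtype: int64
reset_index():
  driver  mins
0    Amy     2
1    Jon     1
2    Yui     2
take 2 rows with largest mins:
  driver  mins
0    Amy     2
2    Yui     2
add column mins_plus_4 = t['mins'] + 4:
  driver  mins  mins_plus_4
0    Amy     2            6
2    Yui     2            6
So sum() = 12.

12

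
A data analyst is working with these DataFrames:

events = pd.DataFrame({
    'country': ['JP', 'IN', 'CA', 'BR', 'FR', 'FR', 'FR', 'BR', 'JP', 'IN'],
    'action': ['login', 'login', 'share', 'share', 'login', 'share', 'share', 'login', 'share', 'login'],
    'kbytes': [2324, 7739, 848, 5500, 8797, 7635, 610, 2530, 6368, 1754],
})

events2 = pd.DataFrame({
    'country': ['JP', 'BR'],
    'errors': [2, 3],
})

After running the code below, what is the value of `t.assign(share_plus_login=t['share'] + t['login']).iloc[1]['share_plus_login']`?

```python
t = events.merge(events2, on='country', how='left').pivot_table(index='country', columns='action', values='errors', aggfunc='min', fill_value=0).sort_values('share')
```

merge on 'country' (how='left') → 10 rows:
  country action  kbytes  errors
0      JP  login    2324     2.0
1      IN  login    7739     NaN
2      CA  share     848     NaN
3      BR  share    5500     3.0
4      FR  login    8797     NaN
5      FR  share    7635     NaN
6      FR  share     610     NaN
7      BR  login    2530     3.0
8      JP  share    6368     2.0
9      IN  login    1754     NaN
pivot: rows=country, cols=action, min(errors):
action   login  share
country              
BR         3.0    3.0
JP         2.0    2.0
sort by share:
action   login  share
country              
JP         2.0    2.0
BR         3.0    3.0
add column share_plus_login = t['share'] + t['login']:
action   login  share  share_plus_login
country                                
JP         2.0    2.0               4.0
BR         3.0    3.0               6.0
Hence 6.0.

6.0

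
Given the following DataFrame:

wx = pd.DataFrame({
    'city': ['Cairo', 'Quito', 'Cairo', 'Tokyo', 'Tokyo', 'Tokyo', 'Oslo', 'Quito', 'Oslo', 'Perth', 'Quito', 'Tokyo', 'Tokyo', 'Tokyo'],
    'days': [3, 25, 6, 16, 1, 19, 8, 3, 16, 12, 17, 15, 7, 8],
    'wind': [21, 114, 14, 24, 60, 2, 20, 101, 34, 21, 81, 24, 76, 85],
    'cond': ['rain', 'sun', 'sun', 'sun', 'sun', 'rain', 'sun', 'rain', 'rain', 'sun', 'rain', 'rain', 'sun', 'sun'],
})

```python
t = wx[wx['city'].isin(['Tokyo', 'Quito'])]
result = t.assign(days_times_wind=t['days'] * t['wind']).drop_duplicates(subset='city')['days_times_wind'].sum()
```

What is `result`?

3234

filter rows where city in ['Tokyo', 'Quito']:
     city  days  wind  cond
1   Quito    25   114   sun
3   Tokyo    16    24   sun
4   Tokyo     1    60   sun
5   Tokyo    19     2  rain
7   Quito     3   101  rain
10  Quito    17    81  rain
11  Tokyo    15    24  rain
12  Tokyo     7    76   sun
13  Tokyo     8    85   sun
add column days_times_wind = t['days'] * t['wind']:
     city  days  wind  cond  days_times_wind
1   Quito    25   114   sun             2850
3   Tokyo    16    24   sun              384
4   Tokyo     1    60   sun               60
5   Tokyo    19     2  rain               38
7   Quito     3   101  rain              303
10  Quito    17    81  rain             1377
11  Tokyo    15    24  rain              360
12  Tokyo     7    76   sun              532
13  Tokyo     8    85   sun              680
drop duplicate city (keep=first):
    city  days  wind cond  days_times_wind
1  Quito    25   114  sun             2850
3  Tokyo    16    24  sun              384
The sum of column 'days_times_wind' is 3234.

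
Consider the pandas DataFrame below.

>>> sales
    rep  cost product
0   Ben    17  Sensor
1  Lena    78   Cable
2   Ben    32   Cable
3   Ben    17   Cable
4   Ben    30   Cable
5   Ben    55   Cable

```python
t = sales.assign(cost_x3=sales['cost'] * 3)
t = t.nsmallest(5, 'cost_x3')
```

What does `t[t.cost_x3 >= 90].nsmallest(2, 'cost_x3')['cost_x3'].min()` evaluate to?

90

add column cost_x3 = sales['cost'] * 3:
    rep  cost product  cost_x3
0   Ben    17  Sensor       51
1  Lena    78   Cable      234
2   Ben    32   Cable       96
3   Ben    17   Cable       51
4   Ben    30   Cable       90
5   Ben    55   Cable      165
take 5 rows with smallest cost_x3:
   rep  cost product  cost_x3
0  Ben    17  Sensor       51
3  Ben    17   Cable       51
4  Ben    30   Cable       90
2  Ben    32   Cable       96
5  Ben    55   Cable      165
filter rows where cost_x3 >= 90:
   rep  cost product  cost_x3
4  Ben    30   Cable       90
2  Ben    32   Cable       96
5  Ben    55   Cable      165
take 2 rows with smallest cost_x3:
   rep  cost product  cost_x3
4  Ben    30   Cable       90
2  Ben    32   Cable       96
Taking the min of column 'cost_x3' gives 90.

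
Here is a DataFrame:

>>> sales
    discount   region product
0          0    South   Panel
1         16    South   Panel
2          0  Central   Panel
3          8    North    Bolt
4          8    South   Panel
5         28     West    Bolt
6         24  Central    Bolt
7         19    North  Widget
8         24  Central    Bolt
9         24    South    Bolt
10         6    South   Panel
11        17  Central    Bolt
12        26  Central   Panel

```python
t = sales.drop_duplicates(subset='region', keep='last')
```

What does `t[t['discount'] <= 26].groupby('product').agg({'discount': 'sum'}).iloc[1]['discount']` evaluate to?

drop duplicate region (keep=last):
    discount   region product
5         28     West    Bolt
7         19    North  Widget
10         6    South   Panel
12        26  Central   Panel
filter rows where discount <= 26:
    discount   region product
7         19    North  Widget
10         6    South   Panel
12        26  Central   Panel
group by product, sum of discount:
         discount
product          
Panel          32
Widget         19
Taking the value at position 1, column 'discount' gives 19.

19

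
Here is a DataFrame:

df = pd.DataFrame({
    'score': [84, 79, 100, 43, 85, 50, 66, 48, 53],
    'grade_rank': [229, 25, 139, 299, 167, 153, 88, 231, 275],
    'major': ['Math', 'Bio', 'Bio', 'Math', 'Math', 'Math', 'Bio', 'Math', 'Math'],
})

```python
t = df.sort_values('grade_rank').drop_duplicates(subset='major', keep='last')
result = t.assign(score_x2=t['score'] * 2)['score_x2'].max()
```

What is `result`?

sort by grade_rank:
   score  grade_rank major
1     79          25   Bio
6     66          88   Bio
2    100         139   Bio
5     50         153  Math
4     85         167  Math
0     84         229  Math
7     48         231  Math
8     53         275  Math
3     43         299  Math
drop duplicate major (keep=last):
   score  grade_rank major
2    100         139   Bio
3     43         299  Math
add column score_x2 = t['score'] * 2:
   score  grade_rank major  score_x2
2    100         139   Bio       200
3     43         299  Math        86

200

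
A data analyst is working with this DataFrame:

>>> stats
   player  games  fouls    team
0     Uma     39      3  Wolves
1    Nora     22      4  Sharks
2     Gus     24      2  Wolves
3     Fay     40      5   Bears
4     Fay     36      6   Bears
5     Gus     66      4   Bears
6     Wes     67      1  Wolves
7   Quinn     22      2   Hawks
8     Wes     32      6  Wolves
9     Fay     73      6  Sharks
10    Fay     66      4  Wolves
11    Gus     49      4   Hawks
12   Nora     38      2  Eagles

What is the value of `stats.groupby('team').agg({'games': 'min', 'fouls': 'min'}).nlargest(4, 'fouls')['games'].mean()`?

29.5

group by team: min(games), min(fouls):
        games  fouls
team                
Bears      36      4
Eagles     38      2
Hawks      22      2
Sharks     22      4
Wolves     24      1
take 4 rows with largest fouls:
        games  fouls
team                
Bears      36      4
Sharks     22      4
Eagles     38      2
Hawks      22      2
Taking the mean of column 'games' gives 29.5.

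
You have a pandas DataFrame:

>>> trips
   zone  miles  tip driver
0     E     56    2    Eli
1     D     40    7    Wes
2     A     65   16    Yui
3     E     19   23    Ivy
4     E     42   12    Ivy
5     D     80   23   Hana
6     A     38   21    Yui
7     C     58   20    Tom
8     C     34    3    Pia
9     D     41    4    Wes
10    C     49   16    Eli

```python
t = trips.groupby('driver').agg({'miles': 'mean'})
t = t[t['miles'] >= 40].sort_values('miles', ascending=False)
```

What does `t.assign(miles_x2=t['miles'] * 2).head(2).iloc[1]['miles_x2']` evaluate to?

group by driver, mean of miles:
        miles
driver       
Eli      52.5
Hana     80.0
Ivy      30.5
Pia      34.0
Tom      58.0
Wes      40.5
Yui      51.5
filter rows where miles >= 40:
        miles
driver       
Eli      52.5
Hana     80.0
Tom      58.0
Wes      40.5
Yui      51.5
sort by miles descending:
        miles
driver       
Hana     80.0
Tom      58.0
Eli      52.5
Yui      51.5
Wes      40.5
add column miles_x2 = t['miles'] * 2:
        miles  miles_x2
driver                 
Hana     80.0     160.0
Tom      58.0     116.0
Eli      52.5     105.0
Yui      51.5     103.0
Wes      40.5      81.0
take first 2 rows:
        miles  miles_x2
driver                 
Hana     80.0     160.0
Tom      58.0     116.0
Reading off the value at position 1, column 'miles_x2', we get 116.0.

116.0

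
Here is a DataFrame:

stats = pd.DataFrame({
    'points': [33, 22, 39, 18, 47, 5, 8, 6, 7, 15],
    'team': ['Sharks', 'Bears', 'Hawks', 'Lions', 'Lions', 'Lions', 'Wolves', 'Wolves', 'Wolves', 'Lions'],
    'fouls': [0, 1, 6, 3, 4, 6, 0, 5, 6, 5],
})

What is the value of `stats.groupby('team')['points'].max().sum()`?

149

group by team, max of points:
team
Bears     22
Hawks     39
Lions     47
Sharks    33
Wolves     8
Name: points, dtype: int64
Reading off the sum of the resulting series, we get 149.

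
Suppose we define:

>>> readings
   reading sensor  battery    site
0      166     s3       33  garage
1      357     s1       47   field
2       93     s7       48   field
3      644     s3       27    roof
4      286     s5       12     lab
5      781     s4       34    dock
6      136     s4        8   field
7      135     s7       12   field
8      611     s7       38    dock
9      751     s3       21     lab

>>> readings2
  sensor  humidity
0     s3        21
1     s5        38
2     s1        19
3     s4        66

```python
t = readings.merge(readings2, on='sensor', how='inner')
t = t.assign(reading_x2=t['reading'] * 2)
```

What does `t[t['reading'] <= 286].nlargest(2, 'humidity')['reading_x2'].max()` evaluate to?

572

merge on 'sensor' (how='inner') → 7 rows:
   reading sensor  battery    site  humidity
0      166     s3       33  garage        21
1      357     s1       47   field        19
2      644     s3       27    roof        21
3      286     s5       12     lab        38
4      781     s4       34    dock        66
5      136     s4        8   field        66
6      751     s3       21     lab        21
add column reading_x2 = t['reading'] * 2:
   reading sensor  battery    site  humidity  reading_x2
0      166     s3       33  garage        21         332
1      357     s1       47   field        19         714
2      644     s3       27    roof        21        1288
3      286     s5       12     lab        38         572
4      781     s4       34    dock        66        1562
5      136     s4        8   field        66         272
6      751     s3       21     lab        21        1502
filter rows where reading <= 286:
   reading sensor  battery    site  humidity  reading_x2
0      166     s3       33  garage        21         332
3      286     s5       12     lab        38         572
5      136     s4        8   field        66         272
take 2 rows with largest humidity:
   reading sensor  battery   site  humidity  reading_x2
5      136     s4        8  field        66         272
3      286     s5       12    lab        38         572
The max of column 'reading_x2' is 572.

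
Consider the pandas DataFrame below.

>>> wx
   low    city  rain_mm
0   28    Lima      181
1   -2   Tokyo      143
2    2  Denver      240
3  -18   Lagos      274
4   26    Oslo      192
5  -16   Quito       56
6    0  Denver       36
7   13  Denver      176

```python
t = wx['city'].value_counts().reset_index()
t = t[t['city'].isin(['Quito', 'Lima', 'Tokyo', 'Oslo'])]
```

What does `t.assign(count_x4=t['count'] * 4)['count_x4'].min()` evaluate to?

value_counts of city:
city
Denver    3
Lima      1
Tokyo     1
Lagos     1
Oslo      1
Quito     1
Name: count, dtype: int64
reset_index():
     city  count
0  Denver      3
1    Lima      1
2   Tokyo      1
3   Lagos      1
4    Oslo      1
5   Quito      1
filter rows where city in ['Quito', 'Lima', 'Tokyo', 'Oslo']:
    city  count
1   Lima      1
2  Tokyo      1
4   Oslo      1
5  Quito      1
add column count_x4 = t['count'] * 4:
    city  count  count_x4
1   Lima      1         4
2  Tokyo      1         4
4   Oslo      1         4
5  Quito      1         4
So min() = 4.

4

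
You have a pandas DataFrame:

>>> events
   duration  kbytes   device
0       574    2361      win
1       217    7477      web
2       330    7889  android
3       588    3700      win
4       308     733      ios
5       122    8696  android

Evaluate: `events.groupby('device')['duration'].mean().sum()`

group by device, mean of duration:
device
android    226.0
ios        308.0
web        217.0
win        581.0
Name: duration, dtype: float64
Finally, sum of the resulting series = 1332.0.

1332.0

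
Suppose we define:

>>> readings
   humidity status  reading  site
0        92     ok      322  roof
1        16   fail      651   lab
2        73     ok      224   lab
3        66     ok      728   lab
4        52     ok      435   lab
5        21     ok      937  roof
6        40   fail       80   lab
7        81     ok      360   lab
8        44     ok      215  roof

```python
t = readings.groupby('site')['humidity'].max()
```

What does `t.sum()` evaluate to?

173

group by site, max of humidity:
site
lab     81
roof    92
Name: humidity, dtype: int64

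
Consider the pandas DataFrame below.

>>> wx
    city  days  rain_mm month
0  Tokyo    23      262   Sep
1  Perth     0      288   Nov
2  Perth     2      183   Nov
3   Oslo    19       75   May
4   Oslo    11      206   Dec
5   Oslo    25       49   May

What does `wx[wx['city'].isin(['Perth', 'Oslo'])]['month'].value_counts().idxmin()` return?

Dec

filter rows where city in ['Perth', 'Oslo']:
    city  days  rain_mm month
1  Perth     0      288   Nov
2  Perth     2      183   Nov
3   Oslo    19       75   May
4   Oslo    11      206   Dec
5   Oslo    25       49   May
value_counts of month:
month
Nov    2
May    2
Dec    1
Name: count, dtype: int64
Taking the label with the smallest value gives Dec.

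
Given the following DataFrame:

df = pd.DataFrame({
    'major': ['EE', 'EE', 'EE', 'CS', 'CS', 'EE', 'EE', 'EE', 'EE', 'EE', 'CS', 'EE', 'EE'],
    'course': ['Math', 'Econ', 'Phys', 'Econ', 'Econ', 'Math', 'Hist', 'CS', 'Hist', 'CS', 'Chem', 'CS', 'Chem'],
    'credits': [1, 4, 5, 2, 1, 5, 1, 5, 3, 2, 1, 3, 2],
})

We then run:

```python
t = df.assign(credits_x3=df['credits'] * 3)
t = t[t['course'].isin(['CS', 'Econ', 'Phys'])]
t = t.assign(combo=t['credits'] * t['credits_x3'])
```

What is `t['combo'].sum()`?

add column credits_x3 = df['credits'] * 3:
   major course  credits  credits_x3
0     EE   Math        1           3
1     EE   Econ        4          12
2     EE   Phys        5          15
3     CS   Econ        2           6
4     CS   Econ        1           3
5     EE   Math        5          15
6     EE   Hist        1           3
7     EE     CS        5          15
8     EE   Hist        3           9
9     EE     CS        2           6
10    CS   Chem        1           3
11    EE     CS        3           9
12    EE   Chem        2           6
filter rows where course in ['CS', 'Econ', 'Phys']:
   major course  credits  credits_x3
1     EE   Econ        4          12
2     EE   Phys        5          15
3     CS   Econ        2           6
4     CS   Econ        1           3
7     EE     CS        5          15
9     EE     CS        2           6
11    EE     CS        3           9
add column combo = t['credits'] * t['credits_x3']:
   major course  credits  credits_x3  combo
1     EE   Econ        4          12     48
2     EE   Phys        5          15     75
3     CS   Econ        2           6     12
4     CS   Econ        1           3      3
7     EE     CS        5          15     75
9     EE     CS        2           6     12
11    EE     CS        3           9     27
Then the sum of column 'combo': 252

252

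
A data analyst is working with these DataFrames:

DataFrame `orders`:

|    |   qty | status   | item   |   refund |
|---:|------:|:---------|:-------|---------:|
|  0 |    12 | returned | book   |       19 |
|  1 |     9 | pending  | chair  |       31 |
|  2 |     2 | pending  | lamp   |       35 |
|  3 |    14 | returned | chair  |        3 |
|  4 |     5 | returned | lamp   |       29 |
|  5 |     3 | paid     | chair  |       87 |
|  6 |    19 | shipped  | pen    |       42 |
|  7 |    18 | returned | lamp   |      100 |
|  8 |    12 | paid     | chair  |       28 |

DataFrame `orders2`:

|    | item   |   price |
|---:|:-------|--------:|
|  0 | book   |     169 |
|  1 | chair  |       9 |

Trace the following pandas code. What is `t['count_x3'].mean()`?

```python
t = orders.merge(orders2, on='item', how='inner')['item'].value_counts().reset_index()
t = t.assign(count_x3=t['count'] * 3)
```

merge on 'item' (how='inner') → 5 rows:
   qty    status   item  refund  price
0   12  returned   book      19    169
1    9   pending  chair      31      9
2   14  returned  chair       3      9
3    3      paid  chair      87      9
4   12      paid  chair      28      9
value_counts of item:
item
chair    4
book     1
Name: count, dtype: int64
reset_index():
    item  count
0  chair      4
1   book      1
add column count_x3 = t['count'] * 3:
    item  count  count_x3
0  chair      4        12
1   book      1         3

7.5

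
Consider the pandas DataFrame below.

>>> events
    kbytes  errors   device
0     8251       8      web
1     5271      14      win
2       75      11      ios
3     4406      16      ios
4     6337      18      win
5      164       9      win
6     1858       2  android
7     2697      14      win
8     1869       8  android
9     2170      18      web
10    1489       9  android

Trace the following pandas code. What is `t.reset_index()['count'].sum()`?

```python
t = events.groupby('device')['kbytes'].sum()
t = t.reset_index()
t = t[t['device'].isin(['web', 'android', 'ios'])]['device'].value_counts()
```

group by device, sum of kbytes:
device
android     5216
ios         4481
web        10421
win        14469
Name: kbytes, dtype: int64
reset_index():
    device  kbytes
0  android    5216
1      ios    4481
2      web   10421
3      win   14469
filter rows where device in ['web', 'android', 'ios']:
    device  kbytes
0  android    5216
1      ios    4481
2      web   10421
value_counts of device:
device
android    1
ios        1
web        1
Name: count, dtype: int64
reset_index():
    device  count
0  android      1
1      ios      1
2      web      1
Hence 3.

3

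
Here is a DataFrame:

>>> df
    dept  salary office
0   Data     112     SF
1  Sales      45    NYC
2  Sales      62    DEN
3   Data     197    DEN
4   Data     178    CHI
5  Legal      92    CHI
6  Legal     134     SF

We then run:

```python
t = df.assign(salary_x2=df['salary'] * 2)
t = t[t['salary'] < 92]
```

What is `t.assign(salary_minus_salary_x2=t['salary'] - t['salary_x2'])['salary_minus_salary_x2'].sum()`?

-107

add column salary_x2 = df['salary'] * 2:
    dept  salary office  salary_x2
0   Data     112     SF        224
1  Sales      45    NYC         90
2  Sales      62    DEN        124
3   Data     197    DEN        394
4   Data     178    CHI        356
5  Legal      92    CHI        184
6  Legal     134     SF        268
filter rows where salary < 92:
    dept  salary office  salary_x2
1  Sales      45    NYC         90
2  Sales      62    DEN        124
add column salary_minus_salary_x2 = t['salary'] - t['salary_x2']:
    dept  salary office  salary_x2  salary_minus_salary_x2
1  Sales      45    NYC         90                     -45
2  Sales      62    DEN        124                     -62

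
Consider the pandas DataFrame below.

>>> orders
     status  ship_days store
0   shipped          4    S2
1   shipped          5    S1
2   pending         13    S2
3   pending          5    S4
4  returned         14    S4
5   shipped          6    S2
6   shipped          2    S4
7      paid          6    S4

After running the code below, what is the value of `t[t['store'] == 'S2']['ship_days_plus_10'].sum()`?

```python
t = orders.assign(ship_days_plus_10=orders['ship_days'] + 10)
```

53

add column ship_days_plus_10 = orders['ship_days'] + 10:
     status  ship_days store  ship_days_plus_10
0   shipped          4    S2                 14
1   shipped          5    S1                 15
2   pending         13    S2                 23
3   pending          5    S4                 15
4  returned         14    S4                 24
5   shipped          6    S2                 16
6   shipped          2    S4                 12
7      paid          6    S4                 16
filter rows where store == 'S2':
    status  ship_days store  ship_days_plus_10
0  shipped          4    S2                 14
2  pending         13    S2                 23
5  shipped          6    S2                 16
The sum of column 'ship_days_plus_10' is 53.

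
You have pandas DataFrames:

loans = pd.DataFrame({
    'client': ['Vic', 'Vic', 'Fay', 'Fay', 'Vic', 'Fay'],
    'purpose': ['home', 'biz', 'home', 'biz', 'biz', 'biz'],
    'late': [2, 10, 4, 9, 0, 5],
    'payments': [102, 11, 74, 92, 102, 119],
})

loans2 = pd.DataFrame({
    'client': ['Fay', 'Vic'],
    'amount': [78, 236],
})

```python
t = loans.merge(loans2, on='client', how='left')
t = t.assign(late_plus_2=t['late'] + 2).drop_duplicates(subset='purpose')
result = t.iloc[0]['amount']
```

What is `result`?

236

merge on 'client' (how='left') → 6 rows:
  client purpose  late  payments  amount
0    Vic    home     2       102     236
1    Vic     biz    10        11     236
2    Fay    home     4        74      78
3    Fay     biz     9        92      78
4    Vic     biz     0       102     236
5    Fay     biz     5       119      78
add column late_plus_2 = t['late'] + 2:
  client purpose  late  payments  amount  late_plus_2
0    Vic    home     2       102     236            4
1    Vic     biz    10        11     236           12
2    Fay    home     4        74      78            6
3    Fay     biz     9        92      78           11
4    Vic     biz     0       102     236            2
5    Fay     biz     5       119      78            7
drop duplicate purpose (keep=first):
  client purpose  late  payments  amount  late_plus_2
0    Vic    home     2       102     236            4
1    Vic     biz    10        11     236           12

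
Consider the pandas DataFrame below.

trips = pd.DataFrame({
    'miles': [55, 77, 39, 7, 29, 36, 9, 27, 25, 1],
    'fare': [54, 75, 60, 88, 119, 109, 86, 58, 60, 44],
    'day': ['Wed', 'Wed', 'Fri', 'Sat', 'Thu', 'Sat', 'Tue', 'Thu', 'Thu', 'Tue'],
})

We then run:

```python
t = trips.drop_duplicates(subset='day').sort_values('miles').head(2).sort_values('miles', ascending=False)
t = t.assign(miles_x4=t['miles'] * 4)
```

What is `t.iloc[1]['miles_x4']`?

drop duplicate day (keep=first):
   miles  fare  day
0     55    54  Wed
2     39    60  Fri
3      7    88  Sat
4     29   119  Thu
6      9    86  Tue
sort by miles:
   miles  fare  day
3      7    88  Sat
6      9    86  Tue
4     29   119  Thu
2     39    60  Fri
0     55    54  Wed
take first 2 rows:
   miles  fare  day
3      7    88  Sat
6      9    86  Tue
sort by miles descending:
   miles  fare  day
6      9    86  Tue
3      7    88  Sat
add column miles_x4 = t['miles'] * 4:
   miles  fare  day  miles_x4
6      9    86  Tue        36
3      7    88  Sat        28

28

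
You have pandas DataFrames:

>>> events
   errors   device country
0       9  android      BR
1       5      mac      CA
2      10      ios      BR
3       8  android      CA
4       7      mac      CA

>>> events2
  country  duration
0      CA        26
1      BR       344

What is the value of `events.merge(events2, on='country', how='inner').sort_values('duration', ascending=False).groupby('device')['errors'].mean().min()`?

6.0

merge on 'country' (how='inner') → 5 rows:
   errors   device country  duration
0       9  android      BR       344
1       5      mac      CA        26
2      10      ios      BR       344
3       8  android      CA        26
4       7      mac      CA        26
sort by duration descending:
   errors   device country  duration
0       9  android      BR       344
2      10      ios      BR       344
1       5      mac      CA        26
3       8  android      CA        26
4       7      mac      CA        26
group by device, mean of errors:
device
android     8.5
ios        10.0
mac         6.0
Name: errors, dtype: float64
The min of the resulting series is 6.0.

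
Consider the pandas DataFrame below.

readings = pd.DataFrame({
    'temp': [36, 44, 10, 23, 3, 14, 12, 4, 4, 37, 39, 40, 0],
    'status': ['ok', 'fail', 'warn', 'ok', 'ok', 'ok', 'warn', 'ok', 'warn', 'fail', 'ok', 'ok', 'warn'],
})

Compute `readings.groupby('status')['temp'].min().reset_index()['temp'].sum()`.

group by status, min of temp:
status
fail    37
ok       3
warn     0
Name: temp, dtype: int64
reset_index():
  status  temp
0   fail    37
1     ok     3
2   warn     0

40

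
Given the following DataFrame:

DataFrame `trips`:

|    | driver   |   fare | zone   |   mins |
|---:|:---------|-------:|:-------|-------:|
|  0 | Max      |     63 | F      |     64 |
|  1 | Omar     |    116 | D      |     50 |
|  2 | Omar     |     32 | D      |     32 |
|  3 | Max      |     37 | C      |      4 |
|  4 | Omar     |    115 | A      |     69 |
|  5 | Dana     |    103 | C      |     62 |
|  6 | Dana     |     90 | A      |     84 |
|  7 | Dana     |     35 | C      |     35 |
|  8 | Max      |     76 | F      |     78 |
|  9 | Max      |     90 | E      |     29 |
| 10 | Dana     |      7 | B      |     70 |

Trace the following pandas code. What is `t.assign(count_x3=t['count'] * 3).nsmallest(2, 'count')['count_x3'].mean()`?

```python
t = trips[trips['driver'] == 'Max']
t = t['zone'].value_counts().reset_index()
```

3.0

filter rows where driver == 'Max':
  driver  fare zone  mins
0    Max    63    F    64
3    Max    37    C     4
8    Max    76    F    78
9    Max    90    E    29
value_counts of zone:
zone
F    2
C    1
E    1
Name: count, dtype: int64
reset_index():
  zone  count
0    F      2
1    C      1
2    E      1
add column count_x3 = t['count'] * 3:
  zone  count  count_x3
0    F      2         6
1    C      1         3
2    E      1         3
take 2 rows with smallest count:
  zone  count  count_x3
1    C      1         3
2    E      1         3
Hence 3.0.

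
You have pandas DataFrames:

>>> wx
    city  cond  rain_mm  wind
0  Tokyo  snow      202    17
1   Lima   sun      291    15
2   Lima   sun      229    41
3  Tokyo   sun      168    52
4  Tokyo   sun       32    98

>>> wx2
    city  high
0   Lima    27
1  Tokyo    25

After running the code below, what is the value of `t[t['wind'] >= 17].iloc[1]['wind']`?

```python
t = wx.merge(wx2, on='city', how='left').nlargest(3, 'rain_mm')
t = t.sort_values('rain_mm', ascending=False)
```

merge on 'city' (how='left') → 5 rows:
    city  cond  rain_mm  wind  high
0  Tokyo  snow      202    17    25
1   Lima   sun      291    15    27
2   Lima   sun      229    41    27
3  Tokyo   sun      168    52    25
4  Tokyo   sun       32    98    25
take 3 rows with largest rain_mm:
    city  cond  rain_mm  wind  high
1   Lima   sun      291    15    27
2   Lima   sun      229    41    27
0  Tokyo  snow      202    17    25
sort by rain_mm descending:
    city  cond  rain_mm  wind  high
1   Lima   sun      291    15    27
2   Lima   sun      229    41    27
0  Tokyo  snow      202    17    25
filter rows where wind >= 17:
    city  cond  rain_mm  wind  high
2   Lima   sun      229    41    27
0  Tokyo  snow      202    17    25

17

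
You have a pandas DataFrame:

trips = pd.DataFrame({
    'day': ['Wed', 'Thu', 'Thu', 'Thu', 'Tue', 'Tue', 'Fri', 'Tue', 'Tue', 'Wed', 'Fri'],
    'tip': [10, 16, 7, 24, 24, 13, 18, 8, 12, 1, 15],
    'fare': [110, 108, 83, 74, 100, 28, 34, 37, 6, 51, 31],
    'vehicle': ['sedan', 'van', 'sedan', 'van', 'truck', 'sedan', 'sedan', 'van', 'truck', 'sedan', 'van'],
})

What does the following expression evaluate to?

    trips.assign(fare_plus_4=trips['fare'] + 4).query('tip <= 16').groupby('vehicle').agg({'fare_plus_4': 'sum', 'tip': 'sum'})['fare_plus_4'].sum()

486

add column fare_plus_4 = trips['fare'] + 4:
    day  tip  fare vehicle  fare_plus_4
0   Wed   10   110   sedan          114
1   Thu   16   108     van          112
2   Thu    7    83   sedan           87
3   Thu   24    74     van           78
4   Tue   24   100   truck          104
5   Tue   13    28   sedan           32
6   Fri   18    34   sedan           38
7   Tue    8    37     van           41
8   Tue   12     6   truck           10
9   Wed    1    51   sedan           55
10  Fri   15    31     van           35
filter rows where tip <= 16:
    day  tip  fare vehicle  fare_plus_4
0   Wed   10   110   sedan          114
1   Thu   16   108     van          112
2   Thu    7    83   sedan           87
5   Tue   13    28   sedan           32
7   Tue    8    37     van           41
8   Tue   12     6   truck           10
9   Wed    1    51   sedan           55
10  Fri   15    31     van           35
group by vehicle: sum(fare_plus_4), sum(tip):
         fare_plus_4  tip
vehicle                  
sedan            288   31
truck             10   12
van              188   39
Reading off the sum of column 'fare_plus_4', we get 486.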